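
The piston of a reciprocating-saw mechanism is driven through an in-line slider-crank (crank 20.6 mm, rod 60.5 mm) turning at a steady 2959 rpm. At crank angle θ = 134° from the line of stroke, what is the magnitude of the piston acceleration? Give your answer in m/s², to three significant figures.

1380

ω = 2π·2959/60 = 309.9 rad/s
x(θ) = r cosθ + √(L² − r² sin²θ); with ω constant, a = ω²·d²x/dθ².
d²x/dθ² = −r cosθ − r²(cos2θ)/√u − r⁴ sin²2θ/(4u^{3/2}),  u = L² − r² sin²θ = 0.00344067 m².
Substituting r = 0.0206 m, L = 0.0605 m, θ = 134°: d²x/dθ² = +0.01434 m.
a = ω²·d²x/dθ² = (309.9)²·(+0.01434) = +1376.8 m/s²;  |a| = 1376.8 m/s².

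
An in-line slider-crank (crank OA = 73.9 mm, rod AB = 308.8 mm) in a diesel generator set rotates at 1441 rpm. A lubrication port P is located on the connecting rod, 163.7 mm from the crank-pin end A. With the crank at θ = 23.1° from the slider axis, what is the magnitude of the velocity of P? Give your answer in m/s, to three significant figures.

ω = 150.9 rad/s.  Crank-pin speed |V_A| = rω = 11.152 m/s, perpendicular to OA.
Rod angle: sinφ = −(r/L) sinθ ⇒ φ = -5.388°; ω_rod = −rω cosθ/√(L²−r²sin²θ) = -33.365 rad/s.
V_P = V_A + ω_rod × AP, with AP = 0.1637 m along the rod.
Components: V_Px = −rω sinθ − a·ω_rod·sinφ = -4.888 m/s;  V_Py = rω cosθ + a·ω_rod·cosφ = +4.8198 m/s.
|V_P| = √(V_Px² + V_Py²) = 6.8646 m/s.

6.86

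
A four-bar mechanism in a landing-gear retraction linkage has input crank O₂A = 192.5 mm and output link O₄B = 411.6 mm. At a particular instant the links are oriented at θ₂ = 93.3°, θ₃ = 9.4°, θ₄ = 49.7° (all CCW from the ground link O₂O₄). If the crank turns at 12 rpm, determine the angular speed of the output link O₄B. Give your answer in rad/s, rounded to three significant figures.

0.904

ω₂ = 1.257 rad/s (from 12 rpm).
Differentiating the loop-closure r₂e^{iθ₂}+r₃e^{iθ₃}=r₁+r₄e^{iθ₄} gives r₂ω₂e^{iθ₂}+r₃ω₃e^{iθ₃}=r₄ω₄e^{iθ₄}.
Eliminating the other unknown: ω₄ = r₂ω₂ sin(θ₂−θ₃) / [r₄ sin(θ₄−θ₃)].
Numerator sine = +0.99434; denominator sine = +0.64679.
Result = 0.1925·1.257·(+0.99434) / (0.4116·(+0.64679)) = +0.90352 rad/s; magnitude 0.90352 rad/s.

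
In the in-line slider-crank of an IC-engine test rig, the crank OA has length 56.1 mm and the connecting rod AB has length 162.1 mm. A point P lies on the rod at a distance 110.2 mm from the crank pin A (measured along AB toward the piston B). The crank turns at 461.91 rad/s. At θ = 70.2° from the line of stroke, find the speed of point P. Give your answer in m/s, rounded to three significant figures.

26.6

ω = 461.9 rad/s.  Crank-pin speed |V_A| = rω = 25.913 m/s, perpendicular to OA.
Rod angle: sinφ = −(r/L) sinθ ⇒ φ = -19.003°; ω_rod = −rω cosθ/√(L²−r²sin²θ) = -57.272 rad/s.
V_P = V_A + ω_rod × AP, with AP = 0.1102 m along the rod.
Components: V_Px = −rω sinθ − a·ω_rod·sinφ = -26.436 m/s;  V_Py = rω cosθ + a·ω_rod·cosφ = +2.8104 m/s.
|V_P| = √(V_Px² + V_Py²) = 26.585 m/s.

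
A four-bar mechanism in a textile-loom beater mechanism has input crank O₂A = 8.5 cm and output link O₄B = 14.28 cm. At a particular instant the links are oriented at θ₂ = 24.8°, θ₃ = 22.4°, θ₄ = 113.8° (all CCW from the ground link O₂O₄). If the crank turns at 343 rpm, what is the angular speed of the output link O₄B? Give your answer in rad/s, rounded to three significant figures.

ω₂ = 35.92 rad/s (from 343 rpm).
Differentiating the loop-closure r₂e^{iθ₂}+r₃e^{iθ₃}=r₁+r₄e^{iθ₄} gives r₂ω₂e^{iθ₂}+r₃ω₃e^{iθ₃}=r₄ω₄e^{iθ₄}.
Eliminating the other unknown: ω₄ = r₂ω₂ sin(θ₂−θ₃) / [r₄ sin(θ₄−θ₃)].
Numerator sine = +0.04188; denominator sine = +0.99970.
Result = 0.085·35.92·(+0.04188) / (0.1428·(+0.99970)) = +0.89558 rad/s; magnitude 0.89558 rad/s.

0.896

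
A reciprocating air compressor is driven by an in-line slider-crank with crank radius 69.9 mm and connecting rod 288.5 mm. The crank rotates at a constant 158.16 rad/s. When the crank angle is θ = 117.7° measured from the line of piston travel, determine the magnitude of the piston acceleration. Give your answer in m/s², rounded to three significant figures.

1050

ω = 158.2 rad/s
x(θ) = r cosθ + √(L² − r² sin²θ); with ω constant, a = ω²·d²x/dθ².
d²x/dθ² = −r cosθ − r²(cos2θ)/√u − r⁴ sin²2θ/(4u^{3/2}),  u = L² − r² sin²θ = 0.079402 m².
Substituting r = 0.0699 m, L = 0.2885 m, θ = 117.7°: d²x/dθ² = +0.042158 m.
a = ω²·d²x/dθ² = (158.2)²·(+0.042158) = +1054.6 m/s²;  |a| = 1054.6 m/s².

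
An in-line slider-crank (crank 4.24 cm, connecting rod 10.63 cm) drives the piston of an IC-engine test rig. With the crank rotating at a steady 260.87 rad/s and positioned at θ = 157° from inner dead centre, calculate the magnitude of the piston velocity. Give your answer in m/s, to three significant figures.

ω = 260.9 rad/s
For an in-line slider-crank, x = r cosθ + √(L² − r² sin²θ), so v = −rω sinθ·[1 + r cosθ/√(L² − r² sin²θ)].
With r = 0.0424 m, L = 0.1063 m, θ = 157°: √(L² − r² sin²θ) = 0.105 m.
v = −0.0424·260.9·0.39073·[1 + 0.0424·-0.92050/0.105] = -2.7154 m/s.
|v| = 2.7154 m/s.

2.72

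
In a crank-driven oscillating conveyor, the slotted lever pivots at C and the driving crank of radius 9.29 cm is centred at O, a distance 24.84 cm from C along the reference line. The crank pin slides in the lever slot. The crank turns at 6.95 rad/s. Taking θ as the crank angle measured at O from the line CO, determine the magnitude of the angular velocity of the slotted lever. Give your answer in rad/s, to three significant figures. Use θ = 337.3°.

ω = 6.95 rad/s
Crank pin A relative to C: A = (d + r cosθ, r sinθ); lever angle φ = atan2(r sinθ, d + r cosθ).
Differentiating tanφ: φ̇ = rω(d cosθ + r)/(d² + r² + 2dr cosθ).
d² + r² + 2dr cosθ = |CA|² = 0.112911 m²;  d cosθ + r = +0.32206 m.
|ω_lever| = |0.0929·6.95·+0.32206| / 0.112911 = 1.8416 rad/s.

1.84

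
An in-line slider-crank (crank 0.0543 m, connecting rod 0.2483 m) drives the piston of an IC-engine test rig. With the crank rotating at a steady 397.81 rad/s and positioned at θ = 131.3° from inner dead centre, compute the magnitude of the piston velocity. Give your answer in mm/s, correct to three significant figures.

ω = 397.8 rad/s
For an in-line slider-crank, x = r cosθ + √(L² − r² sin²θ), so v = −rω sinθ·[1 + r cosθ/√(L² − r² sin²θ)].
With r = 0.0543 m, L = 0.2483 m, θ = 131.3°: √(L² − r² sin²θ) = 0.24493 m.
v = −0.0543·397.8·0.75126·[1 + 0.0543·-0.66000/0.24493] = -13.854 m/s.
|v| = 13.854 m/s = 13854 mm/s.

13900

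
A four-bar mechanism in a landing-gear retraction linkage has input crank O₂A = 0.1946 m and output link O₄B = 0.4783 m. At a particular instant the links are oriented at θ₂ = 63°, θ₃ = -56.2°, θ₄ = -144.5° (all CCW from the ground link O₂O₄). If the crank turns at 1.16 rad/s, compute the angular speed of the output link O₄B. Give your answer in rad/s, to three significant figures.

0.412

ω₂ = 1.16 rad/s
Differentiating the loop-closure r₂e^{iθ₂}+r₃e^{iθ₃}=r₁+r₄e^{iθ₄} gives r₂ω₂e^{iθ₂}+r₃ω₃e^{iθ₃}=r₄ω₄e^{iθ₄}.
Eliminating the other unknown: ω₄ = r₂ω₂ sin(θ₂−θ₃) / [r₄ sin(θ₄−θ₃)].
Numerator sine = +0.87292; denominator sine = -0.99956.
Result = 0.1946·1.16·(+0.87292) / (0.4783·(-0.99956)) = -0.41216 rad/s; magnitude 0.41216 rad/s.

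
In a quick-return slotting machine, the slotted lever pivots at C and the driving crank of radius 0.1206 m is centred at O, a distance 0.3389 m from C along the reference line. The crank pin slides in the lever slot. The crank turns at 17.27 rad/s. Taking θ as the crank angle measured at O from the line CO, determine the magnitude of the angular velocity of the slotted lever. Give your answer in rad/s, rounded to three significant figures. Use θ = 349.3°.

ω = 17.27 rad/s
Crank pin A relative to C: A = (d + r cosθ, r sinθ); lever angle φ = atan2(r sinθ, d + r cosθ).
Differentiating tanφ: φ̇ = rω(d cosθ + r)/(d² + r² + 2dr cosθ).
d² + r² + 2dr cosθ = |CA|² = 0.209719 m²;  d cosθ + r = +0.45361 m.
|ω_lever| = |0.1206·17.27·+0.45361| / 0.209719 = 4.5049 rad/s.

4.50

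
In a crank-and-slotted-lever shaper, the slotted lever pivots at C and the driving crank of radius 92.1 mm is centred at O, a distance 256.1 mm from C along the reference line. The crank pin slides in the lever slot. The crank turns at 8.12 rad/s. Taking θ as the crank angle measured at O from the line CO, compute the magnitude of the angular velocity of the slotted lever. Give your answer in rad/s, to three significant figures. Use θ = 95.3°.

ω = 8.12 rad/s
Crank pin A relative to C: A = (d + r cosθ, r sinθ); lever angle φ = atan2(r sinθ, d + r cosθ).
Differentiating tanφ: φ̇ = rω(d cosθ + r)/(d² + r² + 2dr cosθ).
d² + r² + 2dr cosθ = |CA|² = 0.0697122 m²;  d cosθ + r = +0.068444 m.
|ω_lever| = |0.0921·8.12·+0.068444| / 0.0697122 = 0.73425 rad/s.

0.734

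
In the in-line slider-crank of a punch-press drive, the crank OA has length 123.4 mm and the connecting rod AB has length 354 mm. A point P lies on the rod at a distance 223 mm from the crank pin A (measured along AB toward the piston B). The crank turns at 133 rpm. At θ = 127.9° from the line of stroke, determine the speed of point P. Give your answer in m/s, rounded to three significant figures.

1.23

ω = 13.93 rad/s.  Crank-pin speed |V_A| = rω = 1.7187 m/s, perpendicular to OA.
Rod angle: sinφ = −(r/L) sinθ ⇒ φ = -15.966°; ω_rod = −rω cosθ/√(L²−r²sin²θ) = +3.102 rad/s.
V_P = V_A + ω_rod × AP, with AP = 0.223 m along the rod.
Components: V_Px = −rω sinθ − a·ω_rod·sinφ = -1.1659 m/s;  V_Py = rω cosθ + a·ω_rod·cosφ = -0.39069 m/s.
|V_P| = √(V_Px² + V_Py²) = 1.2296 m/s.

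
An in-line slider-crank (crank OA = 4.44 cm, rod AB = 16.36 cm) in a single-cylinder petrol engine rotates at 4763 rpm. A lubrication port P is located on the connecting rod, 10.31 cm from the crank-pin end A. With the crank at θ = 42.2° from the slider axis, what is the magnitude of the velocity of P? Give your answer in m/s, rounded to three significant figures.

ω = 498.8 rad/s.  Crank-pin speed |V_A| = rω = 22.146 m/s, perpendicular to OA.
Rod angle: sinφ = −(r/L) sinθ ⇒ φ = -10.504°; ω_rod = −rω cosθ/√(L²−r²sin²θ) = -101.99 rad/s.
V_P = V_A + ω_rod × AP, with AP = 0.1031 m along the rod.
Components: V_Px = −rω sinθ − a·ω_rod·sinφ = -16.793 m/s;  V_Py = rω cosθ + a·ω_rod·cosφ = +6.0669 m/s.
|V_P| = √(V_Px² + V_Py²) = 17.855 m/s.

17.9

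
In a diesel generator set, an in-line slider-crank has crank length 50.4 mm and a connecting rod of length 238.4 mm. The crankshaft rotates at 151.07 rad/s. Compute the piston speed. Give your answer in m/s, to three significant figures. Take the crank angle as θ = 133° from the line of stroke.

ω = 151.1 rad/s
For an in-line slider-crank, x = r cosθ + √(L² − r² sin²θ), so v = −rω sinθ·[1 + r cosθ/√(L² − r² sin²θ)].
With r = 0.0504 m, L = 0.2384 m, θ = 133°: √(L² − r² sin²θ) = 0.23553 m.
v = −0.0504·151.1·0.73135·[1 + 0.0504·-0.68200/0.23553] = -4.7558 m/s.
|v| = 4.7558 m/s.

4.76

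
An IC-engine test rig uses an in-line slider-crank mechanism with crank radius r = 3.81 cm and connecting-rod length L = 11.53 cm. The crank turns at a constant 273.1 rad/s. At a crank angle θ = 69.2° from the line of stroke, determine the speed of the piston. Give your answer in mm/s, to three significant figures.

10900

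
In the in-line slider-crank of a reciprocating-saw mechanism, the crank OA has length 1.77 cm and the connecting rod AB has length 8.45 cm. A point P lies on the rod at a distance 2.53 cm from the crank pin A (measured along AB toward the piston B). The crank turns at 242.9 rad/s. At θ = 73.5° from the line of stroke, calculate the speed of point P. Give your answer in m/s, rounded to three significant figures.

4.28

ω = 242.9 rad/s.  Crank-pin speed |V_A| = rω = 4.2993 m/s, perpendicular to OA.
Rod angle: sinφ = −(r/L) sinθ ⇒ φ = -11.586°; ω_rod = −rω cosθ/√(L²−r²sin²θ) = -14.751 rad/s.
V_P = V_A + ω_rod × AP, with AP = 0.0253 m along the rod.
Components: V_Px = −rω sinθ − a·ω_rod·sinφ = -4.1972 m/s;  V_Py = rω cosθ + a·ω_rod·cosφ = +0.85548 m/s.
|V_P| = √(V_Px² + V_Py²) = 4.2835 m/s.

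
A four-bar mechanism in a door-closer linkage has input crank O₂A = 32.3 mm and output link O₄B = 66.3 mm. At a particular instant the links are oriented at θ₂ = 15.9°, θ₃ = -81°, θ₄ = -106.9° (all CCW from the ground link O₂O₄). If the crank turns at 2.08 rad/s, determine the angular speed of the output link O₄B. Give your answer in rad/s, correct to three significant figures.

2.30

ω₂ = 2.08 rad/s
Differentiating the loop-closure r₂e^{iθ₂}+r₃e^{iθ₃}=r₁+r₄e^{iθ₄} gives r₂ω₂e^{iθ₂}+r₃ω₃e^{iθ₃}=r₄ω₄e^{iθ₄}.
Eliminating the other unknown: ω₄ = r₂ω₂ sin(θ₂−θ₃) / [r₄ sin(θ₄−θ₃)].
Numerator sine = +0.99276; denominator sine = -0.43680.
Result = 0.0323·2.08·(+0.99276) / (0.0663·(-0.43680)) = -2.3031 rad/s; magnitude 2.3031 rad/s.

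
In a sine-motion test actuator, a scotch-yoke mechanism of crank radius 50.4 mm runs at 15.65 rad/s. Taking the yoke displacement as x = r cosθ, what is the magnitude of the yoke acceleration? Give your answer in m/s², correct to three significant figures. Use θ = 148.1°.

ω = 15.65 rad/s
x = r cosθ ⇒ ẍ = −rω² cosθ (ω constant).
|a| = rω²|cosθ| = 0.0504·(15.65)²·|cos 148.1°| = 10.48 m/s².

10.5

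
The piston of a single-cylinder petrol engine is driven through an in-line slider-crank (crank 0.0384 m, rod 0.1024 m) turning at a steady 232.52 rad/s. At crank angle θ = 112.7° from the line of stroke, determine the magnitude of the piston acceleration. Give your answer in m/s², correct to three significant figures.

1370

ω = 232.5 rad/s
x(θ) = r cosθ + √(L² − r² sin²θ); with ω constant, a = ω²·d²x/dθ².
d²x/dθ² = −r cosθ − r²(cos2θ)/√u − r⁴ sin²2θ/(4u^{3/2}),  u = L² − r² sin²θ = 0.0092308 m².
Substituting r = 0.0384 m, L = 0.1024 m, θ = 112.7°: d²x/dθ² = +0.025284 m.
a = ω²·d²x/dθ² = (232.5)²·(+0.025284) = +1367 m/s²;  |a| = 1367 m/s².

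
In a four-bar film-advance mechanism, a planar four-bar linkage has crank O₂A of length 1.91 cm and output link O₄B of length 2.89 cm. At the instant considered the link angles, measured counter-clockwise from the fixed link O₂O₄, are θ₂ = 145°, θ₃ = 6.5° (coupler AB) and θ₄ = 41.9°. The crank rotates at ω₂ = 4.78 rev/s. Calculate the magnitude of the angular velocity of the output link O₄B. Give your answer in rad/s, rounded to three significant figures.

22.7

ω₂ = 30.03 rad/s (from 4.78 rev/s).
Differentiating the loop-closure r₂e^{iθ₂}+r₃e^{iθ₃}=r₁+r₄e^{iθ₄} gives r₂ω₂e^{iθ₂}+r₃ω₃e^{iθ₃}=r₄ω₄e^{iθ₄}.
Eliminating the other unknown: ω₄ = r₂ω₂ sin(θ₂−θ₃) / [r₄ sin(θ₄−θ₃)].
Numerator sine = +0.66262; denominator sine = +0.57928.
Result = 0.0191·30.03·(+0.66262) / (0.0289·(+0.57928)) = +22.705 rad/s; magnitude 22.705 rad/s.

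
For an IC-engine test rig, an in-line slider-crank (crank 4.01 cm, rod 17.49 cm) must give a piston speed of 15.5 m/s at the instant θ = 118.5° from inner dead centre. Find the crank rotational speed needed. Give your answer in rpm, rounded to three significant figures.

4730

For an in-line slider-crank, |v_piston| = rω|sinθ|·[1 + r cosθ/√(L² − r² sin²θ)].
With r = 0.0401 m, L = 0.1749 m, θ = 118.5°: the bracketed kinematic factor |dx/dθ| = 0.031305 m.
ω = v/|dx/dθ| = 15.5/0.031305 = 495.14 rad/s.
N = 60ω/(2π) = 4728.2 rpm.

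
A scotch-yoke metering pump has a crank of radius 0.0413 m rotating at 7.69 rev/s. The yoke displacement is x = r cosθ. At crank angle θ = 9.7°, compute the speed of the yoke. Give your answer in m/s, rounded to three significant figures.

0.336

ω = 48.32 rad/s (from 7.69 rev/s).
x = r cosθ ⇒ ẋ = −rω sinθ.
|v| = rω|sinθ| = 0.0413·48.32·|sin 9.7°| = 0.33622 m/s.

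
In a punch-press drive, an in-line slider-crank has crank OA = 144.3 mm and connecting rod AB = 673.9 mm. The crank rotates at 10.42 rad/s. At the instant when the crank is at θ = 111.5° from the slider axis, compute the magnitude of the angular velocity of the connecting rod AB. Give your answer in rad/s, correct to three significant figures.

0.834

ω = 10.42 rad/s
The rod makes angle φ with the slider axis where L sinφ = r sinθ; differentiating, L cosφ·φ̇ = r ω cosθ.
L cosφ = √(L² − r² sin²θ) = 0.66039 m.
|ω_rod| = r ω |cosθ| / √(L² − r² sin²θ) = 0.1443·10.42·0.36650/0.66039 = 0.83447 rad/s.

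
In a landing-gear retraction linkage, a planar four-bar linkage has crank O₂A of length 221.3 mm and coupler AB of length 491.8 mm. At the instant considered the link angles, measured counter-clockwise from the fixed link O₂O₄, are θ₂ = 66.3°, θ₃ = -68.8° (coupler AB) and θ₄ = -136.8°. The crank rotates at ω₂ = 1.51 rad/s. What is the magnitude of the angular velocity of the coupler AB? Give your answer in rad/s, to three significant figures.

ω₂ = 1.51 rad/s
Differentiating the loop-closure r₂e^{iθ₂}+r₃e^{iθ₃}=r₁+r₄e^{iθ₄} gives r₂ω₂e^{iθ₂}+r₃ω₃e^{iθ₃}=r₄ω₄e^{iθ₄}.
Eliminating the other unknown: ω₃ = r₂ω₂ sin(θ₄−θ₂) / [r₃ sin(θ₃−θ₄)].
Numerator sine = +0.39234; denominator sine = +0.92718.
Result = 0.2213·1.51·(+0.39234) / (0.4918·(+0.92718)) = +0.28752 rad/s; magnitude 0.28752 rad/s.

0.288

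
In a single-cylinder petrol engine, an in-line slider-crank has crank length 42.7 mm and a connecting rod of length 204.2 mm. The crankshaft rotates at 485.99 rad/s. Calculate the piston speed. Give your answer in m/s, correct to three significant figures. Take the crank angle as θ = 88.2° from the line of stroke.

20.9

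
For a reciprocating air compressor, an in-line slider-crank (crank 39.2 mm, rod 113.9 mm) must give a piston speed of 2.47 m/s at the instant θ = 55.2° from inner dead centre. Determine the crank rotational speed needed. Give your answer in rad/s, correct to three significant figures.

For an in-line slider-crank, |v_piston| = rω|sinθ|·[1 + r cosθ/√(L² − r² sin²θ)].
With r = 0.0392 m, L = 0.1139 m, θ = 55.2°: the bracketed kinematic factor |dx/dθ| = 0.03878 m.
ω = v/|dx/dθ| = 2.47/0.03878 = 63.692 rad/s.

63.7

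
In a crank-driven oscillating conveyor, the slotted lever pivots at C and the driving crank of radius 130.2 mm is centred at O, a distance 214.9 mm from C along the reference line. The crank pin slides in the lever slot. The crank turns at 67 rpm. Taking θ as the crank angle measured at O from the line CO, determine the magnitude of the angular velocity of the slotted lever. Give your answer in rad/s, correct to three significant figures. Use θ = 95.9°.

1.72

ω = 7.016 rad/s (from 67 rpm).
Crank pin A relative to C: A = (d + r cosθ, r sinθ); lever angle φ = atan2(r sinθ, d + r cosθ).
Differentiating tanφ: φ̇ = rω(d cosθ + r)/(d² + r² + 2dr cosθ).
d² + r² + 2dr cosθ = |CA|² = 0.0573818 m²;  d cosθ + r = +0.10811 m.
|ω_lever| = |0.1302·7.016·+0.10811| / 0.0573818 = 1.7211 rad/s.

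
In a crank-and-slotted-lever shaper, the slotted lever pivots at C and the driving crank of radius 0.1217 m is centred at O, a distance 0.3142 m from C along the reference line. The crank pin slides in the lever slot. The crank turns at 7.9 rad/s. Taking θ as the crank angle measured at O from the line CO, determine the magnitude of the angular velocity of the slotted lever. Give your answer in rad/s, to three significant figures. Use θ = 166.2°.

ω = 7.9 rad/s
Crank pin A relative to C: A = (d + r cosθ, r sinθ); lever angle φ = atan2(r sinθ, d + r cosθ).
Differentiating tanφ: φ̇ = rω(d cosθ + r)/(d² + r² + 2dr cosθ).
d² + r² + 2dr cosθ = |CA|² = 0.0392638 m²;  d cosθ + r = -0.18343 m.
|ω_lever| = |0.1217·7.9·-0.18343| / 0.0392638 = 4.4916 rad/s.

4.49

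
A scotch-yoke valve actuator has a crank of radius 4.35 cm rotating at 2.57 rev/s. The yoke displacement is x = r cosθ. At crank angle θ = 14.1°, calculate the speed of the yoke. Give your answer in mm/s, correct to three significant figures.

171

ω = 16.15 rad/s (from 2.57 rev/s).
x = r cosθ ⇒ ẋ = −rω sinθ.
|v| = rω|sinθ| = 0.0435·16.15·|sin 14.1°| = 0.17112 m/s = 171.12 mm/s.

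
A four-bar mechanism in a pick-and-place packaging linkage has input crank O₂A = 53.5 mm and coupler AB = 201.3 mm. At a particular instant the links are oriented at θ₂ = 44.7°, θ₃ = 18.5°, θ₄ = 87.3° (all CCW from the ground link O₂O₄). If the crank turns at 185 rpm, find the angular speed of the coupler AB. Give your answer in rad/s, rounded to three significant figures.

3.74

ω₂ = 19.37 rad/s (from 185 rpm).
Differentiating the loop-closure r₂e^{iθ₂}+r₃e^{iθ₃}=r₁+r₄e^{iθ₄} gives r₂ω₂e^{iθ₂}+r₃ω₃e^{iθ₃}=r₄ω₄e^{iθ₄}.
Eliminating the other unknown: ω₃ = r₂ω₂ sin(θ₄−θ₂) / [r₃ sin(θ₃−θ₄)].
Numerator sine = +0.67688; denominator sine = -0.93232.
Result = 0.0535·19.37·(+0.67688) / (0.2013·(-0.93232)) = -3.7381 rad/s; magnitude 3.7381 rad/s.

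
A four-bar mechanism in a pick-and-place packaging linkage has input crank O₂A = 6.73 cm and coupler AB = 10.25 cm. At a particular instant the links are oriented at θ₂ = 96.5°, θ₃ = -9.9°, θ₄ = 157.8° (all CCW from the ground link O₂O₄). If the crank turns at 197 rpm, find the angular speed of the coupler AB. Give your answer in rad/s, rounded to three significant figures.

55.8

ω₂ = 20.63 rad/s (from 197 rpm).
Differentiating the loop-closure r₂e^{iθ₂}+r₃e^{iθ₃}=r₁+r₄e^{iθ₄} gives r₂ω₂e^{iθ₂}+r₃ω₃e^{iθ₃}=r₄ω₄e^{iθ₄}.
Eliminating the other unknown: ω₃ = r₂ω₂ sin(θ₄−θ₂) / [r₃ sin(θ₃−θ₄)].
Numerator sine = +0.87715; denominator sine = -0.21303.
Result = 0.0673·20.63·(+0.87715) / (0.1025·(-0.21303)) = -55.772 rad/s; magnitude 55.772 rad/s.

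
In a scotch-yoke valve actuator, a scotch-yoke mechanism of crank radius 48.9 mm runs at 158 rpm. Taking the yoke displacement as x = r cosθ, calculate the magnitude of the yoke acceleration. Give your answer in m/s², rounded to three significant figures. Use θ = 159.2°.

12.5

ω = 16.55 rad/s (from 158 rpm).
x = r cosθ ⇒ ẍ = −rω² cosθ (ω constant).
|a| = rω²|cosθ| = 0.0489·(16.55)²·|cos 159.2°| = 12.514 m/s².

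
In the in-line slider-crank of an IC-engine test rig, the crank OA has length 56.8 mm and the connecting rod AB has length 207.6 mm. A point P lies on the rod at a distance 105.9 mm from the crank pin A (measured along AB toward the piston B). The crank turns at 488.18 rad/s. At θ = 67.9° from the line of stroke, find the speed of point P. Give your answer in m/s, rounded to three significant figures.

27.6

ω = 488.2 rad/s.  Crank-pin speed |V_A| = rω = 27.729 m/s, perpendicular to OA.
Rod angle: sinφ = −(r/L) sinθ ⇒ φ = -14.685°; ω_rod = −rω cosθ/√(L²−r²sin²θ) = -51.948 rad/s.
V_P = V_A + ω_rod × AP, with AP = 0.1059 m along the rod.
Components: V_Px = −rω sinθ − a·ω_rod·sinφ = -27.086 m/s;  V_Py = rω cosθ + a·ω_rod·cosφ = +5.1106 m/s.
|V_P| = √(V_Px² + V_Py²) = 27.564 m/s.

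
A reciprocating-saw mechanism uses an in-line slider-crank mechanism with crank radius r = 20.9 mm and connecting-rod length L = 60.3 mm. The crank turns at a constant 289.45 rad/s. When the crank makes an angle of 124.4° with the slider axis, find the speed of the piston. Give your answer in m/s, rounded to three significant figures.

3.97

ω = 289.4 rad/s
For an in-line slider-crank, x = r cosθ + √(L² − r² sin²θ), so v = −rω sinθ·[1 + r cosθ/√(L² − r² sin²θ)].
With r = 0.0209 m, L = 0.0603 m, θ = 124.4°: √(L² − r² sin²θ) = 0.057782 m.
v = −0.0209·289.4·0.82511·[1 + 0.0209·-0.56497/0.057782] = -3.9715 m/s.
|v| = 3.9715 m/s.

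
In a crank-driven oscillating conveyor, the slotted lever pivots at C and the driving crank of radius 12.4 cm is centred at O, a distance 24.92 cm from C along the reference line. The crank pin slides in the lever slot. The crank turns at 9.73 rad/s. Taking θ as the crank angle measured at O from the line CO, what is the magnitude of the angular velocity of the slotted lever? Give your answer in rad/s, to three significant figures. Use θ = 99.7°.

1.48

ω = 9.73 rad/s
Crank pin A relative to C: A = (d + r cosθ, r sinθ); lever angle φ = atan2(r sinθ, d + r cosθ).
Differentiating tanφ: φ̇ = rω(d cosθ + r)/(d² + r² + 2dr cosθ).
d² + r² + 2dr cosθ = |CA|² = 0.0670637 m²;  d cosθ + r = +0.082012 m.
|ω_lever| = |0.124·9.73·+0.082012| / 0.0670637 = 1.4755 rad/s.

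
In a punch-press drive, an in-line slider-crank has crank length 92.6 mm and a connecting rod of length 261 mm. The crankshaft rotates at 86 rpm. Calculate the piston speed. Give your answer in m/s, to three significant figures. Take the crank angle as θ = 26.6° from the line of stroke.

ω = 2π·86/60 = 9.006 rad/s
For an in-line slider-crank, x = r cosθ + √(L² − r² sin²θ), so v = −rω sinθ·[1 + r cosθ/√(L² − r² sin²θ)].
With r = 0.0926 m, L = 0.261 m, θ = 26.6°: √(L² − r² sin²θ) = 0.25769 m.
v = −0.0926·9.006·0.44776·[1 + 0.0926·0.89415/0.25769] = -0.49339 m/s.
|v| = 0.49339 m/s.

0.493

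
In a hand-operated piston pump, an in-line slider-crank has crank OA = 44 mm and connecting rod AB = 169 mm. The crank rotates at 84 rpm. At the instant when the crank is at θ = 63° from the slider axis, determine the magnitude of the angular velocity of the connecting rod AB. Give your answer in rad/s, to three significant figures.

ω = 8.796 rad/s (converted from 84 rpm).
The rod makes angle φ with the slider axis where L sinφ = r sinθ; differentiating, L cosφ·φ̇ = r ω cosθ.
L cosφ = √(L² − r² sin²θ) = 0.16439 m.
|ω_rod| = r ω |cosθ| / √(L² − r² sin²θ) = 0.044·8.796·0.45399/0.16439 = 1.0689 rad/s.

1.07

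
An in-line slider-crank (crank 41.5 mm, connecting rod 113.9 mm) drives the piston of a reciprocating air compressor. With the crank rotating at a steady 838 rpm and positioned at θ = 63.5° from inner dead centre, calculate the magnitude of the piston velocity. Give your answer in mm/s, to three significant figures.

3820

ω = 2π·838/60 = 87.76 rad/s
For an in-line slider-crank, x = r cosθ + √(L² − r² sin²θ), so v = −rω sinθ·[1 + r cosθ/√(L² − r² sin²θ)].
With r = 0.0415 m, L = 0.1139 m, θ = 63.5°: √(L² − r² sin²θ) = 0.10767 m.
v = −0.0415·87.76·0.89493·[1 + 0.0415·0.44620/0.10767] = -3.8197 m/s.
|v| = 3.8197 m/s = 3819.7 mm/s.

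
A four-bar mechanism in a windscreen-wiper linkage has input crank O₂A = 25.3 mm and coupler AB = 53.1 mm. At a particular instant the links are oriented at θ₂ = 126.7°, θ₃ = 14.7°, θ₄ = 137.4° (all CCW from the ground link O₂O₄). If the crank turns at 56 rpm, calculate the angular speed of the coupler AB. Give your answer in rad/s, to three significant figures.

0.616

ω₂ = 5.864 rad/s (from 56 rpm).
Differentiating the loop-closure r₂e^{iθ₂}+r₃e^{iθ₃}=r₁+r₄e^{iθ₄} gives r₂ω₂e^{iθ₂}+r₃ω₃e^{iθ₃}=r₄ω₄e^{iθ₄}.
Eliminating the other unknown: ω₃ = r₂ω₂ sin(θ₄−θ₂) / [r₃ sin(θ₃−θ₄)].
Numerator sine = +0.18567; denominator sine = -0.84151.
Result = 0.0253·5.864·(+0.18567) / (0.0531·(-0.84151)) = -0.61648 rad/s; magnitude 0.61648 rad/s.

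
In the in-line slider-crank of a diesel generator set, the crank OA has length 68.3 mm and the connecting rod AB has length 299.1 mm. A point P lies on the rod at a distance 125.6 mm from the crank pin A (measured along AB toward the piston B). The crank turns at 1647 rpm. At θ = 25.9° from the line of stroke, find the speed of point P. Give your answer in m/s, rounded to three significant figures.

8.31

ω = 172.5 rad/s.  Crank-pin speed |V_A| = rω = 11.78 m/s, perpendicular to OA.
Rod angle: sinφ = −(r/L) sinθ ⇒ φ = -5.724°; ω_rod = −rω cosθ/√(L²−r²sin²θ) = -35.606 rad/s.
V_P = V_A + ω_rod × AP, with AP = 0.1256 m along the rod.
Components: V_Px = −rω sinθ − a·ω_rod·sinφ = -5.5916 m/s;  V_Py = rω cosθ + a·ω_rod·cosφ = +6.1469 m/s.
|V_P| = √(V_Px² + V_Py²) = 8.3096 m/s.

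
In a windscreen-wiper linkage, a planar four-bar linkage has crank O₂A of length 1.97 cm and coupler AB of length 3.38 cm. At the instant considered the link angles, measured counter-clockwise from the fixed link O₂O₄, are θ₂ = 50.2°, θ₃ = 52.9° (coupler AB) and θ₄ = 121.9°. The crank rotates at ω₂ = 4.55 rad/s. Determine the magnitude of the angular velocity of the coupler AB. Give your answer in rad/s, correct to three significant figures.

ω₂ = 4.55 rad/s
Differentiating the loop-closure r₂e^{iθ₂}+r₃e^{iθ₃}=r₁+r₄e^{iθ₄} gives r₂ω₂e^{iθ₂}+r₃ω₃e^{iθ₃}=r₄ω₄e^{iθ₄}.
Eliminating the other unknown: ω₃ = r₂ω₂ sin(θ₄−θ₂) / [r₃ sin(θ₃−θ₄)].
Numerator sine = +0.94943; denominator sine = -0.93358.
Result = 0.0197·4.55·(+0.94943) / (0.0338·(-0.93358)) = -2.6969 rad/s; magnitude 2.6969 rad/s.

2.70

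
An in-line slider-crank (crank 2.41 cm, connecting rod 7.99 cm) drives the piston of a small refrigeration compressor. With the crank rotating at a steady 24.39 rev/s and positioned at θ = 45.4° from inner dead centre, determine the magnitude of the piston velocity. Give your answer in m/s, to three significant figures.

3.20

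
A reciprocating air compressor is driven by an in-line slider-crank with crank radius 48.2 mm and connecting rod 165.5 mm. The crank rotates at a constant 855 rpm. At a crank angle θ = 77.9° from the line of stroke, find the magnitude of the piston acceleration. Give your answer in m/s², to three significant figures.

ω = 2π·855/60 = 89.54 rad/s
x(θ) = r cosθ + √(L² − r² sin²θ); with ω constant, a = ω²·d²x/dθ².
d²x/dθ² = −r cosθ − r²(cos2θ)/√u − r⁴ sin²2θ/(4u^{3/2}),  u = L² − r² sin²θ = 0.0251691 m².
Substituting r = 0.0482 m, L = 0.1655 m, θ = 77.9°: d²x/dθ² = +0.0031967 m.
a = ω²·d²x/dθ² = (89.54)²·(+0.0031967) = +25.627 m/s²;  |a| = 25.627 m/s².

25.6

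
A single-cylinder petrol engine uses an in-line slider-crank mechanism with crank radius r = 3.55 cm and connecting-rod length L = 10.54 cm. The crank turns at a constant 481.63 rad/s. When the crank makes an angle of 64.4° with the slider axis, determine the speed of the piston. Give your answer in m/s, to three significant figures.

17.8

ω = 481.6 rad/s
For an in-line slider-crank, x = r cosθ + √(L² − r² sin²θ), so v = −rω sinθ·[1 + r cosθ/√(L² − r² sin²θ)].
With r = 0.0355 m, L = 0.1054 m, θ = 64.4°: √(L² − r² sin²θ) = 0.10042 m.
v = −0.0355·481.6·0.90183·[1 + 0.0355·0.43209/0.10042] = -17.775 m/s.
|v| = 17.775 m/s.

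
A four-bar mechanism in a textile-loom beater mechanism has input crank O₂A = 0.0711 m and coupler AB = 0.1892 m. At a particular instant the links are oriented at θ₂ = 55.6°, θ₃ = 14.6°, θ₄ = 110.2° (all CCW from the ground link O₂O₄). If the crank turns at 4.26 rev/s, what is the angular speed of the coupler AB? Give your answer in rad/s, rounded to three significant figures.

8.24

ω₂ = 26.77 rad/s (from 4.26 rev/s).
Differentiating the loop-closure r₂e^{iθ₂}+r₃e^{iθ₃}=r₁+r₄e^{iθ₄} gives r₂ω₂e^{iθ₂}+r₃ω₃e^{iθ₃}=r₄ω₄e^{iθ₄}.
Eliminating the other unknown: ω₃ = r₂ω₂ sin(θ₄−θ₂) / [r₃ sin(θ₃−θ₄)].
Numerator sine = +0.81513; denominator sine = -0.99523.
Result = 0.0711·26.77·(+0.81513) / (0.1892·(-0.99523)) = -8.2384 rad/s; magnitude 8.2384 rad/s.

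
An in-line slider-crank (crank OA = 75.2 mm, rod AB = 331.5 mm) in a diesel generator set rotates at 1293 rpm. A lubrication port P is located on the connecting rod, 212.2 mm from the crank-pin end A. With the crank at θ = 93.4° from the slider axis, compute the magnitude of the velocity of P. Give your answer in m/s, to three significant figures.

ω = 135.4 rad/s.  Crank-pin speed |V_A| = rω = 10.182 m/s, perpendicular to OA.
Rod angle: sinφ = −(r/L) sinθ ⇒ φ = -13.088°; ω_rod = −rω cosθ/√(L²−r²sin²θ) = +1.8702 rad/s.
V_P = V_A + ω_rod × AP, with AP = 0.2122 m along the rod.
Components: V_Px = −rω sinθ − a·ω_rod·sinφ = -10.074 m/s;  V_Py = rω cosθ + a·ω_rod·cosφ = -0.21732 m/s.
|V_P| = √(V_Px² + V_Py²) = 10.077 m/s.

10.1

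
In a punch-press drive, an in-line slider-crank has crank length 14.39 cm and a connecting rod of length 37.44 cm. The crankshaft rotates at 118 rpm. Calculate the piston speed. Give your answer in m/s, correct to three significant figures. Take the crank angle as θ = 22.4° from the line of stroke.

0.921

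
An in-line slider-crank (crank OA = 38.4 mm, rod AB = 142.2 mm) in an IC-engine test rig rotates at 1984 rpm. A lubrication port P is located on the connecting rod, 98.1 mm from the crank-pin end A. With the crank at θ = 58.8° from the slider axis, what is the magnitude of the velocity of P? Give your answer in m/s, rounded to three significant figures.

ω = 207.8 rad/s.  Crank-pin speed |V_A| = rω = 7.9781 m/s, perpendicular to OA.
Rod angle: sinφ = −(r/L) sinθ ⇒ φ = -13.355°; ω_rod = −rω cosθ/√(L²−r²sin²θ) = -29.872 rad/s.
V_P = V_A + ω_rod × AP, with AP = 0.0981 m along the rod.
Components: V_Px = −rω sinθ − a·ω_rod·sinφ = -7.5011 m/s;  V_Py = rω cosθ + a·ω_rod·cosφ = +1.2817 m/s.
|V_P| = √(V_Px² + V_Py²) = 7.6098 m/s.

7.61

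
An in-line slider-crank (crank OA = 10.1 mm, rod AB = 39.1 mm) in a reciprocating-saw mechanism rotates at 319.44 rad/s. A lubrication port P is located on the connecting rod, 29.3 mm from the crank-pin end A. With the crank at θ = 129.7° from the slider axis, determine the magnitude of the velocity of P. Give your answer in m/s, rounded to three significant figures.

ω = 319.4 rad/s.  Crank-pin speed |V_A| = rω = 3.2263 m/s, perpendicular to OA.
Rod angle: sinφ = −(r/L) sinθ ⇒ φ = -11.464°; ω_rod = −rω cosθ/√(L²−r²sin²θ) = +53.781 rad/s.
V_P = V_A + ω_rod × AP, with AP = 0.0293 m along the rod.
Components: V_Px = −rω sinθ − a·ω_rod·sinφ = -2.1692 m/s;  V_Py = rω cosθ + a·ω_rod·cosφ = -0.51654 m/s.
|V_P| = √(V_Px² + V_Py²) = 2.2298 m/s.

2.23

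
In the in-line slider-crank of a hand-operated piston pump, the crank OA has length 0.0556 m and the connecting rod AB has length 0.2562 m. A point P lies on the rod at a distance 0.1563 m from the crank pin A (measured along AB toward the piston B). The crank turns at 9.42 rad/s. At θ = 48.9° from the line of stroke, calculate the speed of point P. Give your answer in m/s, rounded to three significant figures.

ω = 9.42 rad/s.  Crank-pin speed |V_A| = rω = 0.52375 m/s, perpendicular to OA.
Rod angle: sinφ = −(r/L) sinθ ⇒ φ = -9.412°; ω_rod = −rω cosθ/√(L²−r²sin²θ) = -1.3622 rad/s.
V_P = V_A + ω_rod × AP, with AP = 0.1563 m along the rod.
Components: V_Px = −rω sinθ − a·ω_rod·sinφ = -0.4295 m/s;  V_Py = rω cosθ + a·ω_rod·cosφ = +0.13425 m/s.
|V_P| = √(V_Px² + V_Py²) = 0.44999 m/s.

0.450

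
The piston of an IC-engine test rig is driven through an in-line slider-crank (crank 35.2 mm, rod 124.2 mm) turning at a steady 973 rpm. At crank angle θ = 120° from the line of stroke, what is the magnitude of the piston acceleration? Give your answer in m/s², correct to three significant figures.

234

ω = 2π·973/60 = 101.9 rad/s
x(θ) = r cosθ + √(L² − r² sin²θ); with ω constant, a = ω²·d²x/dθ².
d²x/dθ² = −r cosθ − r²(cos2θ)/√u − r⁴ sin²2θ/(4u^{3/2}),  u = L² − r² sin²θ = 0.0144964 m².
Substituting r = 0.0352 m, L = 0.1242 m, θ = 120°: d²x/dθ² = +0.022581 m.
a = ω²·d²x/dθ² = (101.9)²·(+0.022581) = +234.43 m/s²;  |a| = 234.43 m/s².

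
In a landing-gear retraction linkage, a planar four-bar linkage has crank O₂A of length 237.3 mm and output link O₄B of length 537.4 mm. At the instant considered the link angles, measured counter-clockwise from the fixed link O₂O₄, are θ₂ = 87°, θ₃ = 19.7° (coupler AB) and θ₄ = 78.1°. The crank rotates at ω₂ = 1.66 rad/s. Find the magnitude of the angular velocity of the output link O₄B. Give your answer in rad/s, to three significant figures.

ω₂ = 1.66 rad/s
Differentiating the loop-closure r₂e^{iθ₂}+r₃e^{iθ₃}=r₁+r₄e^{iθ₄} gives r₂ω₂e^{iθ₂}+r₃ω₃e^{iθ₃}=r₄ω₄e^{iθ₄}.
Eliminating the other unknown: ω₄ = r₂ω₂ sin(θ₂−θ₃) / [r₄ sin(θ₄−θ₃)].
Numerator sine = +0.92254; denominator sine = +0.85173.
Result = 0.2373·1.66·(+0.92254) / (0.5374·(+0.85173)) = +0.79395 rad/s; magnitude 0.79395 rad/s.

0.794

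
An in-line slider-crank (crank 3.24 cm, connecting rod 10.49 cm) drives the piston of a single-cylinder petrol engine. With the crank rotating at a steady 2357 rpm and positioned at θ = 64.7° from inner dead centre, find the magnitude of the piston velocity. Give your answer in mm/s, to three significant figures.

ω = 2π·2357/60 = 246.8 rad/s
For an in-line slider-crank, x = r cosθ + √(L² − r² sin²θ), so v = −rω sinθ·[1 + r cosθ/√(L² − r² sin²θ)].
With r = 0.0324 m, L = 0.1049 m, θ = 64.7°: √(L² − r² sin²θ) = 0.10073 m.
v = −0.0324·246.8·0.90408·[1 + 0.0324·0.42736/0.10073] = -8.2239 m/s.
|v| = 8.2239 m/s = 8223.9 mm/s.

8220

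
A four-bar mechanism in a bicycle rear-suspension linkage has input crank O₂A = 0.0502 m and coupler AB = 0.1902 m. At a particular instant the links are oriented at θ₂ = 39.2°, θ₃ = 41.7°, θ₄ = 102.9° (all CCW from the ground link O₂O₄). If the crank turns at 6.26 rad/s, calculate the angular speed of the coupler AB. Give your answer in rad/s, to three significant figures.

ω₂ = 6.26 rad/s
Differentiating the loop-closure r₂e^{iθ₂}+r₃e^{iθ₃}=r₁+r₄e^{iθ₄} gives r₂ω₂e^{iθ₂}+r₃ω₃e^{iθ₃}=r₄ω₄e^{iθ₄}.
Eliminating the other unknown: ω₃ = r₂ω₂ sin(θ₄−θ₂) / [r₃ sin(θ₃−θ₄)].
Numerator sine = +0.89649; denominator sine = -0.87631.
Result = 0.0502·6.26·(+0.89649) / (0.1902·(-0.87631)) = -1.6903 rad/s; magnitude 1.6903 rad/s.

1.69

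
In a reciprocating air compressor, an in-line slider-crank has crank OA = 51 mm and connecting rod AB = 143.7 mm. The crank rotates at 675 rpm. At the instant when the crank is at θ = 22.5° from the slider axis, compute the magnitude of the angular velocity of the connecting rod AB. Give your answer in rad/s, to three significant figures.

ω = 70.69 rad/s (converted from 675 rpm).
The rod makes angle φ with the slider axis where L sinφ = r sinθ; differentiating, L cosφ·φ̇ = r ω cosθ.
L cosφ = √(L² − r² sin²θ) = 0.14237 m.
|ω_rod| = r ω |cosθ| / √(L² − r² sin²θ) = 0.051·70.69·0.92388/0.14237 = 23.394 rad/s.

23.4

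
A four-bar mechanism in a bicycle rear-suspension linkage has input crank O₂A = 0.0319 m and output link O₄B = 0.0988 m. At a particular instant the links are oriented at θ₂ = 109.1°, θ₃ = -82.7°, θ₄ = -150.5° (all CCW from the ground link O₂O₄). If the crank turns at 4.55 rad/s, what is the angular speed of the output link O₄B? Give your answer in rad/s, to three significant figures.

ω₂ = 4.55 rad/s
Differentiating the loop-closure r₂e^{iθ₂}+r₃e^{iθ₃}=r₁+r₄e^{iθ₄} gives r₂ω₂e^{iθ₂}+r₃ω₃e^{iθ₃}=r₄ω₄e^{iθ₄}.
Eliminating the other unknown: ω₄ = r₂ω₂ sin(θ₂−θ₃) / [r₄ sin(θ₄−θ₃)].
Numerator sine = -0.20450; denominator sine = -0.92587.
Result = 0.0319·4.55·(-0.20450) / (0.0988·(-0.92587)) = +0.32447 rad/s; magnitude 0.32447 rad/s.

0.324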